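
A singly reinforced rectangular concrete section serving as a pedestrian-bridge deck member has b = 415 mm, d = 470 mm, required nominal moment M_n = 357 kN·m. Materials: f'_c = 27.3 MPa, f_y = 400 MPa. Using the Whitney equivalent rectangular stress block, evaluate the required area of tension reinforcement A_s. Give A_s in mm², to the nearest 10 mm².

A_s ≈ 2090 mm²

With M_n = 0.85 f'_c a b (d − a/2), solve the quadratic for a:
a = d − √(d² − 2M_n/(0.85 f'_c b)) = 470 − √(470² − 2 × 357×10⁶/(0.85 × 27.3 × 415)) = 86.91 mm.
A_s = 0.85 f'_c a b / f_y = 0.85 × 27.3 × 86.91 × 415 / 400 = 2092.4 mm².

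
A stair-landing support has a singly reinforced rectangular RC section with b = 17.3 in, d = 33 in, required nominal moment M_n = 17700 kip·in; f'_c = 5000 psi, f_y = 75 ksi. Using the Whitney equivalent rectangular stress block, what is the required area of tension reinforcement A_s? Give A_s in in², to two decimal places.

A_s ≈ 8.19 in²

From M_n = 0.85 f'_c a b (d − a/2):
a = d − √(d² − 2M_n/(0.85 f'_c b)) = 33 − √(33² − 2 × 17700/(0.85 × 5 × 17.3)) = 8.352 in.
A_s = 0.85 f'_c a b / f_y = 0.85 × 5 × 8.352 × 17.3 / 75 = 8.188 in².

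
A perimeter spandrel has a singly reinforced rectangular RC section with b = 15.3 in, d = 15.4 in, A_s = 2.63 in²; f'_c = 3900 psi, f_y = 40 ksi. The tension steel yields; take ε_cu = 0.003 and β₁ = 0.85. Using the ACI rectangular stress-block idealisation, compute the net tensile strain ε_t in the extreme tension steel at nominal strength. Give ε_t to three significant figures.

a = A_s f_y/(0.85 f'_c b) = 2.074 in.
β₁ = 0.85, so c = a/β₁ = 2.074/0.85 = 2.440 in.
From the linear strain diagram with ε_cu = 0.003: ε_t = 0.003 (d − c)/c = 0.003 × (15.4 − 2.440)/2.440 = 0.0159.
Since ε_t ≥ 0.005, the section is tension-controlled.

ε_t ≈ 0.0159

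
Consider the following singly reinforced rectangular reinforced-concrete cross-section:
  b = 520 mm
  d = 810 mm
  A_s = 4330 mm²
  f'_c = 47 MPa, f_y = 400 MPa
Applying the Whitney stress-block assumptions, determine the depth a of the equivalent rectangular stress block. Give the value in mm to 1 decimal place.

a ≈ 83.4 mm

T = A_s f_y = 4330 × 400 = 1732000 N = 1732 kN.
Setting C = 0.85 f'_c a b equal to T: a = 1732000/(0.85 × 47 × 520) = 83.4 mm.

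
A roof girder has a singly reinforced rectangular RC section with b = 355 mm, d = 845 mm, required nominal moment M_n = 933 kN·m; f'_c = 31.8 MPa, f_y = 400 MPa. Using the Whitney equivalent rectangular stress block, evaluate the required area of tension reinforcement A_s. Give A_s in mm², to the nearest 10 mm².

With M_n = 0.85 f'_c a b (d − a/2), solve the quadratic for a:
a = d − √(d² − 2M_n/(0.85 f'_c b)) = 845 − √(845² − 2 × 933×10⁶/(0.85 × 31.8 × 355)) = 124.19 mm.
A_s = 0.85 f'_c a b / f_y = 0.85 × 31.8 × 124.19 × 355 / 400 = 2979.2 mm².

A_s ≈ 2980 mm²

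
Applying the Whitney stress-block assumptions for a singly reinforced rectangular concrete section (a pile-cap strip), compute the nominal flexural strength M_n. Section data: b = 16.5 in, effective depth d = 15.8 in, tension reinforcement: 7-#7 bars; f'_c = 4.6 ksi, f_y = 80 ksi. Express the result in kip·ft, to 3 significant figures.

M_n ≈ 369 kip·ft

A_s = 7 × 0.6 = 4.2 in².
T = A_s f_y = 4.2 × 80 = 336 kips.
a = T/(0.85 f'_c b) = 336/(0.85 × 4.6 × 16.5) = 5.208 in.
M_n = T(d − a/2) = 336 × (15.8 − 2.604) = 4433.9 kip·in = 4433.9/12 = 369.49 kip·ft.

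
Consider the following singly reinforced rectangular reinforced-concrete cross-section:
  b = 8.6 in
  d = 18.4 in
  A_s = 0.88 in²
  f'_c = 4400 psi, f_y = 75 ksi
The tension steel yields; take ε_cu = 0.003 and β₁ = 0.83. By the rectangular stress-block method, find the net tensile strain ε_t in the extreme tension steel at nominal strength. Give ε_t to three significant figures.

a = A_s f_y/(0.85 f'_c b) = 2.052 in.
β₁ = 0.83, so c = a/β₁ = 2.052/0.83 = 2.472 in.
From the linear strain diagram with ε_cu = 0.003: ε_t = 0.003 (d − c)/c = 0.003 × (18.4 − 2.472)/2.472 = 0.0193.
Since ε_t ≥ 0.005, the section is tension-controlled.

ε_t ≈ 0.0193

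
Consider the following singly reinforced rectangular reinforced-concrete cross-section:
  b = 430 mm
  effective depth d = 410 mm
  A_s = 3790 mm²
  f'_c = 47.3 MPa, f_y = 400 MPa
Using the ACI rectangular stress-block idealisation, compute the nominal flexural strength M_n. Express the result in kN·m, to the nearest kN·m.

M_n ≈ 555 kN·m

T = A_s f_y = 3790 × 400 = 1516000 N = 1516 kN.
From C = T: a = T/(0.85 f'_c b) = 1516000/(0.85 × 47.3 × 430) = 87.69 mm.
M_n = T(d − a/2) = 1516 kN × (410 − 43.845) mm = 555.09 kN·m.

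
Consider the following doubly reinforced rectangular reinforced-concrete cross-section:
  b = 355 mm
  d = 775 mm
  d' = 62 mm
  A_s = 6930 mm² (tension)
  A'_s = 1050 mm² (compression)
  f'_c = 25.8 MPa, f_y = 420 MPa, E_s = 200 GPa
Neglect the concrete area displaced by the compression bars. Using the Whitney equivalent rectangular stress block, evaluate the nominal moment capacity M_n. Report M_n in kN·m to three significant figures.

M_n ≈ 1840 kN·m

Assume both tension and compression steel yield.
Net tension couple steel: A_s − A'_s = 5880 mm².
a = (A_s − A'_s) f_y / (0.85 f'_c b) = 2469600/(0.85 × 25.8 × 355) = 317.22 mm.
c = a/β₁ = 317.22/0.85 = 373.20 mm; ε'_s = 0.003(c − d')/c = 0.0025 ≥ f_y/E_s = 0.0021, so compression steel does yield.
M_n = (A_s − A'_s) f_y (d − a/2) + A'_s f_y (d − d') = [2469600 × (775 − 158.61) + 441000 × (775 − 62)] × 10⁻⁶ = 1522.24 + 314.43 = 1836.67 kN·m.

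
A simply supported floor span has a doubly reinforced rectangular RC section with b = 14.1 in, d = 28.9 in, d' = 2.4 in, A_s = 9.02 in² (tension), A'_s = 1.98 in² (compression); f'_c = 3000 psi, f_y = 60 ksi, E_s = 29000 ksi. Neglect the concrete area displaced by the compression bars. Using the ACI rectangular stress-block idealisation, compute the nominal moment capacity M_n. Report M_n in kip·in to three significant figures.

Assume both steels yield.
a = (A_s − A'_s) f_y/(0.85 f'_c b) = (9.02 − 1.98) × 60/(0.85 × 3 × 14.1) = 11.748 in.
c = a/β₁ = 11.748/0.85 = 13.821 in; ε'_s = 0.003(c − d')/c = 0.0025 ≥ ε_y = 0.0021, so the compression steel yields.
M_n = (A_s − A'_s) f_y (d − a/2) + A'_s f_y (d − d') = 422.4 × (28.9 − 5.874) + 118.8 × (28.9 − 2.4) = 9726.2 + 3148.2 = 12874.4 kip·in.

M_n ≈ 12900 kip·in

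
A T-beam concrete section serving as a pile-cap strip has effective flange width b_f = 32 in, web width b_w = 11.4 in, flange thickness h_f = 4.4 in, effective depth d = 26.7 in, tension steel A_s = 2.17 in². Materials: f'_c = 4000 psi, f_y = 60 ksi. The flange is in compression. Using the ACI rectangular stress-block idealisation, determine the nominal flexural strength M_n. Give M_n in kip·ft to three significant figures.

M_n ≈ 283 kip·ft

Tension: T = A_s f_y = 2.17 × 60 = 130.2 kips.
Try a within the flange: a = T/(0.85 f'_c b_f) = 130.2/(0.85 × 4 × 32) = 1.197 in.
Since a = 1.197 ≤ h_f = 4.4 in, the stress block lies entirely in the flange; analyse as a rectangular beam of width b_f.
M_n = T(d − a/2) = 130.2 × (26.7 − 0.5985) = 3398.4 kip·in.
M_n = 3398.4/12 = 283.20 kip·ft.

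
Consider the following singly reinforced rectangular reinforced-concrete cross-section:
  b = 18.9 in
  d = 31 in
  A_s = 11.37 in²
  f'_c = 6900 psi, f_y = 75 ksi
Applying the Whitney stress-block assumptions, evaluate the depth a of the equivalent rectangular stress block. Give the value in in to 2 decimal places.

T = A_s f_y = 11.37 × 75 = 852.75 kips.
a = T/(0.85 f'_c b) = 852.75/(0.85 × 6.9 × 18.9) = 7.69 in.

a ≈ 7.69 in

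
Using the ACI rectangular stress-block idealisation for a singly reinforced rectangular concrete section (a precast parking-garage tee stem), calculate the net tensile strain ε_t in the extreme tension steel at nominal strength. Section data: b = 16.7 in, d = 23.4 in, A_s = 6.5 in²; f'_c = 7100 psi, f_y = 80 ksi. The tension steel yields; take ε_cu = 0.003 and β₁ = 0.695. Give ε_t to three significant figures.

a = A_s f_y/(0.85 f'_c b) = 5.160 in.
β₁ = 0.695, so c = a/β₁ = 5.160/0.695 = 7.424 in.
From the linear strain diagram with ε_cu = 0.003: ε_t = 0.003 (d − c)/c = 0.003 × (23.4 − 7.424)/7.424 = 0.00646.
Since ε_t ≥ 0.005, the section is tension-controlled.

ε_t ≈ 0.00646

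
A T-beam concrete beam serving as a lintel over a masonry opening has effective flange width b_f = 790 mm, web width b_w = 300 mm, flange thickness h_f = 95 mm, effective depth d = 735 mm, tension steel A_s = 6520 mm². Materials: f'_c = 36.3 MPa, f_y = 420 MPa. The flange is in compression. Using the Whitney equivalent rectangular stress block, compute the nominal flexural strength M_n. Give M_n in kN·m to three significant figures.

Tension: T = A_s f_y = 6520 × 420 = 2738400 N.
Try a within the flange: a = T/(0.85 f'_c b_f) = 2738400/(0.85 × 36.3 × 790) = 112.34 mm.
a = 112.34 > h_f = 95 mm: the block extends into the web. Split into flange-overhang and web parts.
C_f = 0.85 f'_c (b_f − b_w) h_f = 0.85 × 36.3 × (790 − 300) × 95 = 1436300 N.
Remaining web compression depth: a_w = (T − C_f)/(0.85 f'_c b_w) = (2738400 − 1436300)/(0.85 × 36.3 × 300) = 140.67 mm.
M_n = C_f(d − h_f/2) + (T − C_f)(d − a_w/2) = 1436300 × (735 − 47.5) + 1302100 × (735 − 70.335) = 987.46 + 865.46 = 1852.92 × 10⁶ N·mm.
M_n = 1852.92 kN·m.

M_n ≈ 1850 kN·m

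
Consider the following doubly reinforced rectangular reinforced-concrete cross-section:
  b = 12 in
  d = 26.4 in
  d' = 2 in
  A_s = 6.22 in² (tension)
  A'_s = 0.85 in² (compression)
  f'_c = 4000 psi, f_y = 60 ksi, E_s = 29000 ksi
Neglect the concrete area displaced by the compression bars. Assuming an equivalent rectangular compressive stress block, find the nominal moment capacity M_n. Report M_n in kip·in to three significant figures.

Assume both steels yield.
a = (A_s − A'_s) f_y/(0.85 f'_c b) = (6.22 − 0.85) × 60/(0.85 × 4 × 12) = 7.897 in.
c = a/β₁ = 7.897/0.85 = 9.291 in; ε'_s = 0.003(c − d')/c = 0.0024 ≥ ε_y = 0.0021, so the compression steel yields.
M_n = (A_s − A'_s) f_y (d − a/2) + A'_s f_y (d − d') = 322.2 × (26.4 − 3.9485) + 51 × (26.4 − 2) = 7233.9 + 1244.4 = 8478.3 kip·in.

M_n ≈ 8480 kip·in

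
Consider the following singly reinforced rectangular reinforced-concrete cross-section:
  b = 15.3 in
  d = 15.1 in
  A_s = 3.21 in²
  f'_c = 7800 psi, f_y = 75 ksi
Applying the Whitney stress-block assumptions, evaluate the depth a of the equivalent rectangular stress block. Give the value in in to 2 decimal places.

a ≈ 2.37 in

T = A_s f_y = 3.21 × 75 = 240.75 kips.
a = T/(0.85 f'_c b) = 240.75/(0.85 × 7.8 × 15.3) = 2.37 in.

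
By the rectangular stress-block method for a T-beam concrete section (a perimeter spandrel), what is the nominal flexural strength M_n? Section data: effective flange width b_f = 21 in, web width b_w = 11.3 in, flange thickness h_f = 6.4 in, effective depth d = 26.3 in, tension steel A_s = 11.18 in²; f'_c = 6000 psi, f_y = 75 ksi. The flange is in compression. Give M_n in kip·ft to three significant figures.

M_n ≈ 1560 kip·ft

Tension: T = A_s f_y = 11.18 × 75 = 838.5 kips.
Try a within the flange: a = T/(0.85 f'_c b_f) = 838.5/(0.85 × 6 × 21) = 7.829 in.
a = 7.829 > h_f = 6.4 in: the block extends into the web. Split into flange-overhang and web parts.
C_f = 0.85 f'_c (b_f − b_w) h_f = 0.85 × 6 × (21 − 11.3) × 6.4 = 316.6 kips.
Remaining web compression depth: a_w = (T − C_f)/(0.85 f'_c b_w) = (838.5 − 316.6)/(0.85 × 6 × 11.3) = 9.056 in.
M_n = C_f(d − h_f/2) + (T − C_f)(d − a_w/2) = 316.6 × (26.3 − 3.2) + 521.9 × (26.3 − 4.528) = 7313.5 + 11362.8 = 18676.3 kip·in.
M_n = 18676.3/12 = 1556.36 kip·ft.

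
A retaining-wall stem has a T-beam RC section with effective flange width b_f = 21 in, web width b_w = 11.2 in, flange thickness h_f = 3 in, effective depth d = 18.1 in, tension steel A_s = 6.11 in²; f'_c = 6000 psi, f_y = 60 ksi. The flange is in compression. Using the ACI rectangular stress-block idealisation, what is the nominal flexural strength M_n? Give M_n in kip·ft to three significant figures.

Tension: T = A_s f_y = 6.11 × 60 = 366.6 kips.
Try a within the flange: a = T/(0.85 f'_c b_f) = 366.6/(0.85 × 6 × 21) = 3.423 in.
a = 3.423 > h_f = 3 in: the block extends into the web. Split into flange-overhang and web parts.
C_f = 0.85 f'_c (b_f − b_w) h_f = 0.85 × 6 × (21 − 11.2) × 3 = 149.9 kips.
Remaining web compression depth: a_w = (T − C_f)/(0.85 f'_c b_w) = (366.6 − 149.9)/(0.85 × 6 × 11.2) = 3.794 in.
M_n = C_f(d − h_f/2) + (T − C_f)(d − a_w/2) = 149.9 × (18.1 − 1.5) + 216.7 × (18.1 − 1.897) = 2488.3 + 3511.2 = 5999.5 kip·in.
M_n = 5999.5/12 = 499.96 kip·ft.

M_n ≈ 500 kip·ft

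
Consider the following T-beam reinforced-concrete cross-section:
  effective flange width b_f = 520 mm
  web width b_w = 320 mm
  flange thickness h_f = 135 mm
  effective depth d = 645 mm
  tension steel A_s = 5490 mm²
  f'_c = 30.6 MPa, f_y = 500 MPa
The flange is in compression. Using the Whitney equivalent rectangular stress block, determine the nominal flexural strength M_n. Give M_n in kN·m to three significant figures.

M_n ≈ 1470 kN·m

Tension: T = A_s f_y = 5490 × 500 = 2745000 N.
Try a within the flange: a = T/(0.85 f'_c b_f) = 2745000/(0.85 × 30.6 × 520) = 202.95 mm.
a = 202.95 > h_f = 135 mm: the block extends into the web. Split into flange-overhang and web parts.
C_f = 0.85 f'_c (b_f − b_w) h_f = 0.85 × 30.6 × (520 − 320) × 135 = 702270 N.
Remaining web compression depth: a_w = (T − C_f)/(0.85 f'_c b_w) = (2745000 − 702270)/(0.85 × 30.6 × 320) = 245.43 mm.
M_n = C_f(d − h_f/2) + (T − C_f)(d − a_w/2) = 702270 × (645 − 67.5) + 2042730 × (645 − 122.715) = 405.56 + 1066.89 = 1472.45 × 10⁶ N·mm.
M_n = 1472.45 kN·m.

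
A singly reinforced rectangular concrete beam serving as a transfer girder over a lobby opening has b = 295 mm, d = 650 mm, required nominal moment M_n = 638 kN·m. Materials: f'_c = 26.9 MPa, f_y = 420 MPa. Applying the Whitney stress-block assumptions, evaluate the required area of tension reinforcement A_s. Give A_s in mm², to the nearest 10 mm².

With M_n = 0.85 f'_c a b (d − a/2), solve the quadratic for a:
a = d − √(d² − 2M_n/(0.85 f'_c b)) = 650 − √(650² − 2 × 638×10⁶/(0.85 × 26.9 × 295)) = 166.96 mm.
A_s = 0.85 f'_c a b / f_y = 0.85 × 26.9 × 166.96 × 295 / 420 = 2681.4 mm².

A_s ≈ 2680 mm²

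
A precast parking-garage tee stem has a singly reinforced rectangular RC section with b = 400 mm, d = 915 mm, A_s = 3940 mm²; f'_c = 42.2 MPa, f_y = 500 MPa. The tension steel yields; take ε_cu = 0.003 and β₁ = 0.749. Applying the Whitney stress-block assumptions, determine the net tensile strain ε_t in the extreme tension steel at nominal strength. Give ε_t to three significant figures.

a = A_s f_y/(0.85 f'_c b) = 137.30 mm.
β₁ = 0.749, so c = a/β₁ = 137.30/0.749 = 183.31 mm.
From the linear strain diagram with ε_cu = 0.003: ε_t = 0.003 (d − c)/c = 0.003 × (915 − 183.31)/183.31 = 0.0120.
Since ε_t ≥ 0.005, the section is tension-controlled.

ε_t ≈ 0.0120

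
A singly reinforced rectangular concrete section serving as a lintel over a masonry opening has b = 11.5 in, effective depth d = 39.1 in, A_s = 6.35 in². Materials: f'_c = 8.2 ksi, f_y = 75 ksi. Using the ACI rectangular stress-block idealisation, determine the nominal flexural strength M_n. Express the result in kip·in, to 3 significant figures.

M_n ≈ 17200 kip·in

T = A_s f_y = 6.35 × 75 = 476.25 kips.
a = T/(0.85 f'_c b) = 476.25/(0.85 × 8.2 × 11.5) = 5.942 in.
M_n = T(d − a/2) = 476.25 × (39.1 − 2.971) = 17206.4 kip·in.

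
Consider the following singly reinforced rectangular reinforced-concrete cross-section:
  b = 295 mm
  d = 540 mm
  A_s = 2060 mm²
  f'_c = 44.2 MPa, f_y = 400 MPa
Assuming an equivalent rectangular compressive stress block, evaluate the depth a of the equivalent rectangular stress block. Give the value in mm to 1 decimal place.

a ≈ 74.3 mm

T = A_s f_y = 2060 × 400 = 824000 N = 824 kN.
Setting C = 0.85 f'_c a b equal to T: a = 824000/(0.85 × 44.2 × 295) = 74.3 mm.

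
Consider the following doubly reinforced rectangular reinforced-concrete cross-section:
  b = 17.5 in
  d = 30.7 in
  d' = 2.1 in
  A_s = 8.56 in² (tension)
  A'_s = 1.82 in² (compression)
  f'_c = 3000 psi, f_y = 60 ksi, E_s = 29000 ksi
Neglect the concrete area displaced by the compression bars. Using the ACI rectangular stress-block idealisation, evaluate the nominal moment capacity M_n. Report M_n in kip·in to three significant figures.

Assume both steels yield.
a = (A_s − A'_s) f_y/(0.85 f'_c b) = (8.56 − 1.82) × 60/(0.85 × 3 × 17.5) = 9.062 in.
c = a/β₁ = 9.062/0.85 = 10.661 in; ε'_s = 0.003(c − d')/c = 0.0024 ≥ ε_y = 0.0021, so the compression steel yields.
M_n = (A_s − A'_s) f_y (d − a/2) + A'_s f_y (d − d') = 404.4 × (30.7 − 4.531) + 109.2 × (30.7 − 2.1) = 10582.7 + 3123.1 = 13705.8 kip·in.

M_n ≈ 13700 kip·in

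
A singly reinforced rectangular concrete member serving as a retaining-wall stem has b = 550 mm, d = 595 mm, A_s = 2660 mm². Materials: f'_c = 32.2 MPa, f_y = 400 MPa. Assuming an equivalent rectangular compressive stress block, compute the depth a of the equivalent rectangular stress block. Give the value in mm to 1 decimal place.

a ≈ 70.7 mm

T = A_s f_y = 2660 × 400 = 1064000 N = 1064 kN.
Setting C = 0.85 f'_c a b equal to T: a = 1064000/(0.85 × 32.2 × 550) = 70.7 mm.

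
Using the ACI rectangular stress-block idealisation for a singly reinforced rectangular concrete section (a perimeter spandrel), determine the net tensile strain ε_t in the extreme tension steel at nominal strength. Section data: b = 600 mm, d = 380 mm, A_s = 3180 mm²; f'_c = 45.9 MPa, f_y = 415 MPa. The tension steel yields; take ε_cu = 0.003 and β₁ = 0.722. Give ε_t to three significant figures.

a = A_s f_y/(0.85 f'_c b) = 56.38 mm.
β₁ = 0.722, so c = a/β₁ = 56.38/0.722 = 78.09 mm.
From the linear strain diagram with ε_cu = 0.003: ε_t = 0.003 (d − c)/c = 0.003 × (380 − 78.09)/78.09 = 0.0116.
Since ε_t ≥ 0.005, the section is tension-controlled.

ε_t ≈ 0.0116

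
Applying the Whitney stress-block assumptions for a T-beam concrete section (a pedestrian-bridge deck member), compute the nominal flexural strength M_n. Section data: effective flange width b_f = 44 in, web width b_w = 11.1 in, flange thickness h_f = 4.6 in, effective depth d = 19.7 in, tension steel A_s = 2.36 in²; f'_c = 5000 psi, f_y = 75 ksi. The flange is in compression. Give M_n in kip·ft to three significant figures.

M_n ≈ 284 kip·ft

Tension: T = A_s f_y = 2.36 × 75 = 177 kips.
Try a within the flange: a = T/(0.85 f'_c b_f) = 177/(0.85 × 5 × 44) = 0.947 in.
Since a = 0.947 ≤ h_f = 4.6 in, the stress block lies entirely in the flange; analyse as a rectangular beam of width b_f.
M_n = T(d − a/2) = 177 × (19.7 − 0.4735) = 3403.1 kip·in.
M_n = 3403.1/12 = 283.59 kip·ft.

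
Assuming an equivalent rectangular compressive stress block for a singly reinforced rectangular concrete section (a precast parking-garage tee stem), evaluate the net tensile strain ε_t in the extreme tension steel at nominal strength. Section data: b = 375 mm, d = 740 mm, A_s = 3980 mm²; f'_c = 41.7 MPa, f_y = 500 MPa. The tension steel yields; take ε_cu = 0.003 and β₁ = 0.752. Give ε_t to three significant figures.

a = A_s f_y/(0.85 f'_c b) = 149.72 mm.
β₁ = 0.752, so c = a/β₁ = 149.72/0.752 = 199.10 mm.
From the linear strain diagram with ε_cu = 0.003: ε_t = 0.003 (d − c)/c = 0.003 × (740 − 199.10)/199.10 = 0.00815.
Since ε_t ≥ 0.005, the section is tension-controlled.

ε_t ≈ 0.00815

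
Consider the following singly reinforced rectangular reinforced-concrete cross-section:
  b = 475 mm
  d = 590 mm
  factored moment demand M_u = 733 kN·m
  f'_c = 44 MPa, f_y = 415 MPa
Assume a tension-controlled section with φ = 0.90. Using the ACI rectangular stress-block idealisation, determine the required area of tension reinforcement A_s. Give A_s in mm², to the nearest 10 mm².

A_s ≈ 3580 mm²

M_n = M_u/φ = 733/0.90 = 814.444 kN·m.
With M_n = 0.85 f'_c a b (d − a/2), solve the quadratic for a:
a = d − √(d² − 2M_n/(0.85 f'_c b)) = 590 − √(590² − 2 × 814.444×10⁶/(0.85 × 44 × 475)) = 83.63 mm.
A_s = 0.85 f'_c a b / f_y = 0.85 × 44 × 83.63 × 475 / 415 = 3580.0 mm².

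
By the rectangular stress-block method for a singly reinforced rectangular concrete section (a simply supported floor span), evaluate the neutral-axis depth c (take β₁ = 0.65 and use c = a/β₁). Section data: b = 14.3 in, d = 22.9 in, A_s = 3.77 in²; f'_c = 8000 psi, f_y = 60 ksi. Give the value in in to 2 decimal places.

T = A_s f_y = 3.77 × 60 = 226.2 kips.
a = T/(0.85 f'_c b) = 226.2/(0.85 × 8 × 14.3) = 2.3262 in.
With β₁ = 0.65, c = a/β₁ = 2.3262/0.65 = 3.58 in.

c ≈ 3.58 in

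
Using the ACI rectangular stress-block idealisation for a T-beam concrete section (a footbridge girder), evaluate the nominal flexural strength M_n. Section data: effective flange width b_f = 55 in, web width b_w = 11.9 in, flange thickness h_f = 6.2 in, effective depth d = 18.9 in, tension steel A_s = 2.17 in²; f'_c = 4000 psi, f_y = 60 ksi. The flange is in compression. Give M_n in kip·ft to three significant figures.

M_n ≈ 201 kip·ft

Tension: T = A_s f_y = 2.17 × 60 = 130.2 kips.
Try a within the flange: a = T/(0.85 f'_c b_f) = 130.2/(0.85 × 4 × 55) = 0.696 in.
Since a = 0.696 ≤ h_f = 6.2 in, the stress block lies entirely in the flange; analyse as a rectangular beam of width b_f.
M_n = T(d − a/2) = 130.2 × (18.9 − 0.348) = 2415.5 kip·in.
M_n = 2415.5/12 = 201.29 kip·ft.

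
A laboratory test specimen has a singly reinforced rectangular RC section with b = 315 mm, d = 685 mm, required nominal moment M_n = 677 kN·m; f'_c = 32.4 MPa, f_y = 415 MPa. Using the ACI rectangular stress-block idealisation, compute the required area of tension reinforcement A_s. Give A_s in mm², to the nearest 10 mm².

With M_n = 0.85 f'_c a b (d − a/2), solve the quadratic for a:
a = d − √(d² − 2M_n/(0.85 f'_c b)) = 685 − √(685² − 2 × 677×10⁶/(0.85 × 32.4 × 315)) = 125.41 mm.
A_s = 0.85 f'_c a b / f_y = 0.85 × 32.4 × 125.41 × 315 / 415 = 2621.6 mm².

A_s ≈ 2620 mm²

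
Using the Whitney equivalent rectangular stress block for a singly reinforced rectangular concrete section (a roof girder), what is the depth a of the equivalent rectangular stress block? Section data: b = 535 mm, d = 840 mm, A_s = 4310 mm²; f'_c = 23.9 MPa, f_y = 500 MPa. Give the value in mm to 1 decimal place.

a ≈ 198.3 mm

T = A_s f_y = 4310 × 500 = 2155000 N = 2155 kN.
Setting C = 0.85 f'_c a b equal to T: a = 2155000/(0.85 × 23.9 × 535) = 198.3 mm.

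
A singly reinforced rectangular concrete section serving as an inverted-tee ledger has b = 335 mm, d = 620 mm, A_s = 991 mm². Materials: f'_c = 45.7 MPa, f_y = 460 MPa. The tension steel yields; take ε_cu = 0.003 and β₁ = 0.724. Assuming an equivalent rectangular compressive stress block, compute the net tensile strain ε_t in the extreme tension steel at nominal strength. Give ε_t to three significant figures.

ε_t ≈ 0.0354

a = A_s f_y/(0.85 f'_c b) = 35.03 mm.
β₁ = 0.724, so c = a/β₁ = 35.03/0.724 = 48.38 mm.
From the linear strain diagram with ε_cu = 0.003: ε_t = 0.003 (d − c)/c = 0.003 × (620 − 48.38)/48.38 = 0.0354.
Since ε_t ≥ 0.005, the section is tension-controlled.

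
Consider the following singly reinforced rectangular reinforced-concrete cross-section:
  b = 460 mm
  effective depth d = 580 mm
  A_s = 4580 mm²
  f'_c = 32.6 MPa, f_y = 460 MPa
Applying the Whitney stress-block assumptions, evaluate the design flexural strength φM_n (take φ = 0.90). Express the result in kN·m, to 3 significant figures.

φM_n ≈ 943 kN·m

T = A_s f_y = 4580 × 460 = 2106800 N = 2106.8 kN.
From C = T: a = T/(0.85 f'_c b) = 2106800/(0.85 × 32.6 × 460) = 165.28 mm.
M_n = T(d − a/2) = 2106.8 kN × (580 − 82.64) mm = 1047.84 kN·m.
φM_n = 0.90 × 1047.84 = 943.06 kN·m.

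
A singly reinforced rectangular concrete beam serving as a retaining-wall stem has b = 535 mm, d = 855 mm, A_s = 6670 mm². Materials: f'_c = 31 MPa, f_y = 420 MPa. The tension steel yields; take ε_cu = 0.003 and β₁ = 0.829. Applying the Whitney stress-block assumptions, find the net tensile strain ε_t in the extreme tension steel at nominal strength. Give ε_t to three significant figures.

ε_t ≈ 0.00770

a = A_s f_y/(0.85 f'_c b) = 198.72 mm.
β₁ = 0.829, so c = a/β₁ = 198.72/0.829 = 239.71 mm.
From the linear strain diagram with ε_cu = 0.003: ε_t = 0.003 (d − c)/c = 0.003 × (855 − 239.71)/239.71 = 0.00770.
Since ε_t ≥ 0.005, the section is tension-controlled.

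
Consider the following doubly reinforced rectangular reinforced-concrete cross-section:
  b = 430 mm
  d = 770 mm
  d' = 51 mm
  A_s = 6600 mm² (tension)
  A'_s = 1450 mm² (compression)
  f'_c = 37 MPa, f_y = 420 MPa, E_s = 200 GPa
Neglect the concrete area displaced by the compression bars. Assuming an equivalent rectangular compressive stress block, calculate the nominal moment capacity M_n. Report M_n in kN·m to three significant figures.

M_n ≈ 1930 kN·m

Assume both tension and compression steel yield.
Net tension couple steel: A_s − A'_s = 5150 mm².
a = (A_s − A'_s) f_y / (0.85 f'_c b) = 2163000/(0.85 × 37 × 430) = 159.94 mm.
c = a/β₁ = 159.94/0.786 = 203.49 mm; ε'_s = 0.003(c − d')/c = 0.0022 ≥ f_y/E_s = 0.0021, so compression steel does yield.
M_n = (A_s − A'_s) f_y (d − a/2) + A'_s f_y (d − d') = [2163000 × (770 − 79.97) + 609000 × (770 − 51)] × 10⁻⁶ = 1492.53 + 437.87 = 1930.40 kN·m.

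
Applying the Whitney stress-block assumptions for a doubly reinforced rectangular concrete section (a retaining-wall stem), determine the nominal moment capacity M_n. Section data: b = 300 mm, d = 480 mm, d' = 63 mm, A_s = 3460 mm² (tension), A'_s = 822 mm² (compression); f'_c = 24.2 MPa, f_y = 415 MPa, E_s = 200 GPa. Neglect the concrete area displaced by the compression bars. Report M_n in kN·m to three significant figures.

Assume both tension and compression steel yield.
Net tension couple steel: A_s − A'_s = 2638 mm².
a = (A_s − A'_s) f_y / (0.85 f'_c b) = 1094770/(0.85 × 24.2 × 300) = 177.41 mm.
c = a/β₁ = 177.41/0.85 = 208.72 mm; ε'_s = 0.003(c − d')/c = 0.0021 ≥ f_y/E_s = 0.0021, so compression steel does yield.
M_n = (A_s − A'_s) f_y (d − a/2) + A'_s f_y (d − d') = [1094770 × (480 − 88.705) + 341130 × (480 − 63)] × 10⁻⁶ = 428.38 + 142.25 = 570.63 kN·m.

M_n ≈ 571 kN·m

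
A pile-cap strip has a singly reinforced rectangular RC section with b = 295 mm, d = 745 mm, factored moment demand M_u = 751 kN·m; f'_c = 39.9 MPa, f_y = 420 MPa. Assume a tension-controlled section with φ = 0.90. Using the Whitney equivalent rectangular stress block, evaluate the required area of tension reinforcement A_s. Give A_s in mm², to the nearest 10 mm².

M_n = M_u/φ = 751/0.90 = 834.444 kN·m.
With M_n = 0.85 f'_c a b (d − a/2), solve the quadratic for a:
a = d − √(d² − 2M_n/(0.85 f'_c b)) = 745 − √(745² − 2 × 834.444×10⁶/(0.85 × 39.9 × 295)) = 121.93 mm.
A_s = 0.85 f'_c a b / f_y = 0.85 × 39.9 × 121.93 × 295 / 420 = 2904.5 mm².

A_s ≈ 2900 mm²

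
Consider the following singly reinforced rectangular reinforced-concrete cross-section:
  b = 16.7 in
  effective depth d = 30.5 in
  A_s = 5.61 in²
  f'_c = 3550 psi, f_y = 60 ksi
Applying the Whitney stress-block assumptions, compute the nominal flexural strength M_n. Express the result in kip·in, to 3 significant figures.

M_n ≈ 9140 kip·in

T = A_s f_y = 5.61 × 60 = 336.6 kips.
a = T/(0.85 f'_c b) = 336.6/(0.85 × 3.55 × 16.7) = 6.680 in.
M_n = T(d − a/2) = 336.6 × (30.5 − 3.34) = 9142.1 kip·in.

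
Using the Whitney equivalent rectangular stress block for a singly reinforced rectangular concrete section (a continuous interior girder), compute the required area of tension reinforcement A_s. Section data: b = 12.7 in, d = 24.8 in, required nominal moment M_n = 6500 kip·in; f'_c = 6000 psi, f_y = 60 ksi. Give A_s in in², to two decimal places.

A_s ≈ 4.80 in²

From M_n = 0.85 f'_c a b (d − a/2):
a = d − √(d² − 2M_n/(0.85 f'_c b)) = 24.8 − √(24.8² − 2 × 6500/(0.85 × 6 × 12.7)) = 4.445 in.
A_s = 0.85 f'_c a b / f_y = 0.85 × 6 × 4.445 × 12.7 / 60 = 4.798 in².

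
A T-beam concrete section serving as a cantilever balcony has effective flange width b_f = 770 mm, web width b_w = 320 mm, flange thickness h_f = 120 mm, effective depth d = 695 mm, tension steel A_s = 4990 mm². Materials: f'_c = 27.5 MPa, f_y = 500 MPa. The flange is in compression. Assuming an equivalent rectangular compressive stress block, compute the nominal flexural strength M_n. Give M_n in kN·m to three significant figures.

M_n ≈ 1560 kN·m

Tension: T = A_s f_y = 4990 × 500 = 2495000 N.
Try a within the flange: a = T/(0.85 f'_c b_f) = 2495000/(0.85 × 27.5 × 770) = 138.62 mm.
a = 138.62 > h_f = 120 mm: the block extends into the web. Split into flange-overhang and web parts.
C_f = 0.85 f'_c (b_f − b_w) h_f = 0.85 × 27.5 × (770 − 320) × 120 = 1262250 N.
Remaining web compression depth: a_w = (T − C_f)/(0.85 f'_c b_w) = (2495000 − 1262250)/(0.85 × 27.5 × 320) = 164.81 mm.
M_n = C_f(d − h_f/2) + (T − C_f)(d − a_w/2) = 1262250 × (695 − 60) + 1232750 × (695 − 82.405) = 801.53 + 755.18 = 1556.71 × 10⁶ N·mm.
M_n = 1556.71 kN·m.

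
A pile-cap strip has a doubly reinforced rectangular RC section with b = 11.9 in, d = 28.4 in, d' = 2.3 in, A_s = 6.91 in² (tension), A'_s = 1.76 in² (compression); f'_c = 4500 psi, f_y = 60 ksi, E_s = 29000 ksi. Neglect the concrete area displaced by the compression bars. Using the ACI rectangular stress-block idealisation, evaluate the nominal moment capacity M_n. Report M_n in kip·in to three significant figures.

M_n ≈ 10500 kip·in

Assume both steels yield.
a = (A_s − A'_s) f_y/(0.85 f'_c b) = (6.91 − 1.76) × 60/(0.85 × 4.5 × 11.9) = 6.789 in.
c = a/β₁ = 6.789/0.825 = 8.229 in; ε'_s = 0.003(c − d')/c = 0.0022 ≥ ε_y = 0.0021, so the compression steel yields.
M_n = (A_s − A'_s) f_y (d − a/2) + A'_s f_y (d − d') = 309 × (28.4 − 3.3945) + 105.6 × (28.4 − 2.3) = 7726.7 + 2756.2 = 10482.9 kip·in.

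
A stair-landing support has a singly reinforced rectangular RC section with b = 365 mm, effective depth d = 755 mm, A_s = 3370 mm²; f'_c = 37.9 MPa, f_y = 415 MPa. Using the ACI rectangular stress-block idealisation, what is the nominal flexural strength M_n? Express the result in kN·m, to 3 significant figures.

T = A_s f_y = 3370 × 415 = 1398550 N = 1398.55 kN.
From C = T: a = T/(0.85 f'_c b) = 1398550/(0.85 × 37.9 × 365) = 118.94 mm.
M_n = T(d − a/2) = 1398.55 kN × (755 − 59.47) mm = 972.73 kN·m.

M_n ≈ 973 kN·m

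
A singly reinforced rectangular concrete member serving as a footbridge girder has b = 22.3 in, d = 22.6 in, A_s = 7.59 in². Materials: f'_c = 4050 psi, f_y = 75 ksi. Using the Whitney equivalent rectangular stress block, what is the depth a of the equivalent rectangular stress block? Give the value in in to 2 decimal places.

a ≈ 7.42 in

T = A_s f_y = 7.59 × 75 = 569.25 kips.
a = T/(0.85 f'_c b) = 569.25/(0.85 × 4.05 × 22.3) = 7.42 in.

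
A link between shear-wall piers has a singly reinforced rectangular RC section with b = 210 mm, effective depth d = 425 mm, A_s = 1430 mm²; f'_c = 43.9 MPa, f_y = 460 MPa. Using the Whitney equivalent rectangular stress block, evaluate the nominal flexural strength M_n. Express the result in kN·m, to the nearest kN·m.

T = A_s f_y = 1430 × 460 = 657800 N = 657.8 kN.
From C = T: a = T/(0.85 f'_c b) = 657800/(0.85 × 43.9 × 210) = 83.94 mm.
M_n = T(d − a/2) = 657.8 kN × (425 − 41.97) mm = 251.96 kN·m.

M_n ≈ 252 kN·m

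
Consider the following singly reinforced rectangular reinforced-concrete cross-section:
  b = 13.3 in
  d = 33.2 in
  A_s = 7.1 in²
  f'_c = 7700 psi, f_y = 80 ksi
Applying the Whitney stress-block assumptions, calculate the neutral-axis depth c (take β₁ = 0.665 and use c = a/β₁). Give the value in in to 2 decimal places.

c ≈ 9.81 in

T = A_s f_y = 7.1 × 80 = 568 kips.
a = T/(0.85 f'_c b) = 568/(0.85 × 7.7 × 13.3) = 6.5251 in.
With β₁ = 0.665, c = a/β₁ = 6.5251/0.665 = 9.81 in.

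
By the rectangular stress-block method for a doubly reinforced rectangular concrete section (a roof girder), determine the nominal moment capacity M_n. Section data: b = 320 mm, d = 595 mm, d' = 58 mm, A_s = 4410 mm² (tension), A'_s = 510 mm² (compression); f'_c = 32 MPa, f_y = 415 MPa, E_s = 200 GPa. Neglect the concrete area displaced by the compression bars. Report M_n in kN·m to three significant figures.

Assume both tension and compression steel yield.
Net tension couple steel: A_s − A'_s = 3900 mm².
a = (A_s − A'_s) f_y / (0.85 f'_c b) = 1618500/(0.85 × 32 × 320) = 185.95 mm.
c = a/β₁ = 185.95/0.821 = 226.49 mm; ε'_s = 0.003(c − d')/c = 0.0022 ≥ f_y/E_s = 0.0021, so compression steel does yield.
M_n = (A_s − A'_s) f_y (d − a/2) + A'_s f_y (d − d') = [1618500 × (595 − 92.975) + 211650 × (595 − 58)] × 10⁻⁶ = 812.53 + 113.66 = 926.19 kN·m.

M_n ≈ 926 kN·m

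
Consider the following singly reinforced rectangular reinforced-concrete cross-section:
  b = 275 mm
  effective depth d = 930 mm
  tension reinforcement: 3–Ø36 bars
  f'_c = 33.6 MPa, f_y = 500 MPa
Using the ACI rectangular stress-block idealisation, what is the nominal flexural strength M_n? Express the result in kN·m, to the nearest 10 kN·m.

A_s = 3 × 1018 = 3054 mm².
T = A_s f_y = 3054 × 500 = 1527000 N = 1527 kN.
From C = T: a = T/(0.85 f'_c b) = 1527000/(0.85 × 33.6 × 275) = 194.42 mm.
M_n = T(d − a/2) = 1527 kN × (930 − 97.21) mm = 1271.67 kN·m.

M_n ≈ 1270 kN·m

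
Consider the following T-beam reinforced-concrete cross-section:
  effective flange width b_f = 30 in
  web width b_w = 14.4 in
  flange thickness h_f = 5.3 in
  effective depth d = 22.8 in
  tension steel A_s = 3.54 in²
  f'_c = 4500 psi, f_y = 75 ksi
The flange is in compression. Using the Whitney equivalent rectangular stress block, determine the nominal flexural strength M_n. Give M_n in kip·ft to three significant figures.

M_n ≈ 479 kip·ft

Tension: T = A_s f_y = 3.54 × 75 = 265.5 kips.
Try a within the flange: a = T/(0.85 f'_c b_f) = 265.5/(0.85 × 4.5 × 30) = 2.314 in.
Since a = 2.314 ≤ h_f = 5.3 in, the stress block lies entirely in the flange; analyse as a rectangular beam of width b_f.
M_n = T(d − a/2) = 265.5 × (22.8 − 1.157) = 5746.2 kip·in.
M_n = 5746.2/12 = 478.85 kip·ft.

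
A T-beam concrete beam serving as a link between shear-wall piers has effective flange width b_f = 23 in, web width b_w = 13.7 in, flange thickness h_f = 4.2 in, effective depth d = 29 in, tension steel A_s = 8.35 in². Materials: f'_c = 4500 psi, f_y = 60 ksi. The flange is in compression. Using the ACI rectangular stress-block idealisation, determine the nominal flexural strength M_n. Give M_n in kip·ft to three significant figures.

Tension: T = A_s f_y = 8.35 × 60 = 501 kips.
Try a within the flange: a = T/(0.85 f'_c b_f) = 501/(0.85 × 4.5 × 23) = 5.695 in.
a = 5.695 > h_f = 4.2 in: the block extends into the web. Split into flange-overhang and web parts.
C_f = 0.85 f'_c (b_f − b_w) h_f = 0.85 × 4.5 × (23 − 13.7) × 4.2 = 149.4 kips.
Remaining web compression depth: a_w = (T − C_f)/(0.85 f'_c b_w) = (501 − 149.4)/(0.85 × 4.5 × 13.7) = 6.710 in.
M_n = C_f(d − h_f/2) + (T − C_f)(d − a_w/2) = 149.4 × (29 − 2.1) + 351.6 × (29 − 3.355) = 4018.9 + 9016.8 = 13035.7 kip·in.
M_n = 13035.7/12 = 1086.31 kip·ft.

M_n ≈ 1090 kip·ft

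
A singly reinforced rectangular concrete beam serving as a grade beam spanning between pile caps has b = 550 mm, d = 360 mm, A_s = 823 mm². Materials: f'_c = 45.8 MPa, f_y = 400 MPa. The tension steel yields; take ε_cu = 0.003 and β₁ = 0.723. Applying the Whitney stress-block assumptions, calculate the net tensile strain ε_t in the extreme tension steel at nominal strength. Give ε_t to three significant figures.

ε_t ≈ 0.0478

a = A_s f_y/(0.85 f'_c b) = 15.37 mm.
β₁ = 0.723, so c = a/β₁ = 15.37/0.723 = 21.26 mm.
From the linear strain diagram with ε_cu = 0.003: ε_t = 0.003 (d − c)/c = 0.003 × (360 − 21.26)/21.26 = 0.0478.
Since ε_t ≥ 0.005, the section is tension-controlled.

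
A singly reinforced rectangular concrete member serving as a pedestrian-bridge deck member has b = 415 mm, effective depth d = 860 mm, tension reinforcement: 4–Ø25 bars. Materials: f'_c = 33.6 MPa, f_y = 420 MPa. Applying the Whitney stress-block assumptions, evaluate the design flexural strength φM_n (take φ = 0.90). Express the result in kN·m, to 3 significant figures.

A_s = 4 × 491 = 1964 mm².
T = A_s f_y = 1964 × 420 = 824880 N = 824.88 kN.
From C = T: a = T/(0.85 f'_c b) = 824880/(0.85 × 33.6 × 415) = 69.60 mm.
M_n = T(d − a/2) = 824.88 kN × (860 − 34.8) mm = 680.69 kN·m.
φM_n = 0.90 × 680.69 = 612.62 kN·m.

φM_n ≈ 613 kN·m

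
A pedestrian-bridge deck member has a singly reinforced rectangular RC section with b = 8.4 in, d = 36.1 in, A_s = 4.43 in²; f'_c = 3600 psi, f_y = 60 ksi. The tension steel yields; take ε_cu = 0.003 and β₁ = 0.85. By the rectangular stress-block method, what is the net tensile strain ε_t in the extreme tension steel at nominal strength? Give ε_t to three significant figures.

a = A_s f_y/(0.85 f'_c b) = 10.341 in.
β₁ = 0.85, so c = a/β₁ = 10.341/0.85 = 12.166 in.
From the linear strain diagram with ε_cu = 0.003: ε_t = 0.003 (d − c)/c = 0.003 × (36.1 − 12.166)/12.166 = 0.00590.
Since ε_t ≥ 0.005, the section is tension-controlled.

ε_t ≈ 0.00590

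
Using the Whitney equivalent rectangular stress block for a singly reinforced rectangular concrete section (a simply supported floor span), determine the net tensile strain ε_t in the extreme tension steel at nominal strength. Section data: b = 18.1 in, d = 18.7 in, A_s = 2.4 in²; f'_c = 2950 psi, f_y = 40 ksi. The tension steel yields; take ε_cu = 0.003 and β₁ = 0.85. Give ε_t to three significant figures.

a = A_s f_y/(0.85 f'_c b) = 2.115 in.
β₁ = 0.85, so c = a/β₁ = 2.115/0.85 = 2.488 in.
From the linear strain diagram with ε_cu = 0.003: ε_t = 0.003 (d − c)/c = 0.003 × (18.7 − 2.488)/2.488 = 0.0195.
Since ε_t ≥ 0.005, the section is tension-controlled.

ε_t ≈ 0.0195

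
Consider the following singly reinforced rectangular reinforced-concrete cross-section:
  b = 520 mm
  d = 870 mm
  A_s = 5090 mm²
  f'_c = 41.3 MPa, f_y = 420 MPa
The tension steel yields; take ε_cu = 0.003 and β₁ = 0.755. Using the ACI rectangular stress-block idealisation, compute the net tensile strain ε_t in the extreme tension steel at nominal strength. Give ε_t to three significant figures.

ε_t ≈ 0.0138

a = A_s f_y/(0.85 f'_c b) = 117.11 mm.
β₁ = 0.755, so c = a/β₁ = 117.11/0.755 = 155.11 mm.
From the linear strain diagram with ε_cu = 0.003: ε_t = 0.003 (d − c)/c = 0.003 × (870 − 155.11)/155.11 = 0.0138.
Since ε_t ≥ 0.005, the section is tension-controlled.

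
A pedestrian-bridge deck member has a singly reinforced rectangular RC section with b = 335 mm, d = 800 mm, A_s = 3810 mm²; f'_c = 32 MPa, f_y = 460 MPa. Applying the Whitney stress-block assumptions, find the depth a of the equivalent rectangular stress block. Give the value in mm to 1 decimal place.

a ≈ 192.3 mm

T = A_s f_y = 3810 × 460 = 1752600 N = 1752.6 kN.
Setting C = 0.85 f'_c a b equal to T: a = 1752600/(0.85 × 32 × 335) = 192.3 mm.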